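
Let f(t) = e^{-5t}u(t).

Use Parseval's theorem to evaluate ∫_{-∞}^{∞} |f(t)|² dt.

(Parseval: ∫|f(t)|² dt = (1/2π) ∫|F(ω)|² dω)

∫|f(t)|² dt = \frac{1}{10}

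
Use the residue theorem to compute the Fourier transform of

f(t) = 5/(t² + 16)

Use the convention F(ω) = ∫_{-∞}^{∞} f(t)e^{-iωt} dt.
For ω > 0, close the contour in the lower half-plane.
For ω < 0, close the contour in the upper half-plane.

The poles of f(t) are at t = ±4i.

Let g(z) = f(z)e^{-iωz}; for large |z| the factor e^{-iωz} decays in the lower half-plane when ω > 0 and in the upper half-plane when ω < 0.

Case ω > 0 (lower half-plane, clockwise contour ⇒ F(ω) = -2πi·ΣRes):
  Res_{z = - 4 i} g(z) = \frac{5 i e^{- 4 \omega}}{8}
  F(ω) = -2πi·ΣRes = \frac{5 \pi e^{- 4 \omega}}{4}

Case ω < 0 (upper half-plane, counterclockwise contour ⇒ F(ω) = +2πi·ΣRes):
  Res_{z = 4 i} g(z) = - \frac{5 i e^{4 \omega}}{8}
  F(ω) = 2πi·ΣRes = \frac{5 \pi e^{4 \omega}}{4}

Both cases combine into a single formula in |ω|:

F(ω) = \frac{5 \pi e^{- 4 \left|{\omega}\right|}}{4}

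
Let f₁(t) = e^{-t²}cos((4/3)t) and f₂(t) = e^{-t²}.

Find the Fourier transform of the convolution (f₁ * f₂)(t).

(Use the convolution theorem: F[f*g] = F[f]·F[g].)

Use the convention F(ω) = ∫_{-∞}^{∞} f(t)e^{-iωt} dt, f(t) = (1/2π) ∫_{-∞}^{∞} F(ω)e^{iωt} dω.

F[f₁*f₂](ω) = \frac{\pi \left(e^{\frac{4 \omega}{3}} + 1\right) e^{- \frac{\omega^{2}}{2} - \frac{2 \omega}{3} - \frac{4}{9}}}{2}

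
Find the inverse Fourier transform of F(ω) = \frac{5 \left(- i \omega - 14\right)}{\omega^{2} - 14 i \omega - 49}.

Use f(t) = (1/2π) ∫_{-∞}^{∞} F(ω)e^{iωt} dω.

f(t) = 5 \left(7 t + 1\right) e^{- 7 t} u\left(t\right)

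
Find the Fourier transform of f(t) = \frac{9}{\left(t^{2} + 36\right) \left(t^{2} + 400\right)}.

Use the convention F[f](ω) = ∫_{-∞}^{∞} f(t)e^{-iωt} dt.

F(ω) = \frac{3 \pi \left(10 e^{14 \left|{\omega}\right|} - 3\right) e^{- 20 \left|{\omega}\right|}}{7280}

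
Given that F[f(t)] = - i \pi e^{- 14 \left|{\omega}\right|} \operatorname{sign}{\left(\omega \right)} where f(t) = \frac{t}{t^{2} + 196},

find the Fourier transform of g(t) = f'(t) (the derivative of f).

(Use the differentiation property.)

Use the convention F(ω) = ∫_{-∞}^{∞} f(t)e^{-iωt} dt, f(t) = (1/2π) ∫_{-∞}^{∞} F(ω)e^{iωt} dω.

F[g](ω) = \pi \omega e^{- 14 \left|{\omega}\right|} \operatorname{sign}{\left(\omega \right)}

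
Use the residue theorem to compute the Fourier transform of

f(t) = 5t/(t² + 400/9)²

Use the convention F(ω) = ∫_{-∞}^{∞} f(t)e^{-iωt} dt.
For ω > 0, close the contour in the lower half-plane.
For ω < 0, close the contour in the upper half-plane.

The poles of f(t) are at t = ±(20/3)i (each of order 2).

Let g(z) = f(z)e^{-iωz}; for large |z| the factor e^{-iωz} decays in the lower half-plane when ω > 0 and in the upper half-plane when ω < 0.

Case ω > 0 (lower half-plane, clockwise contour ⇒ F(ω) = -2πi·ΣRes):
  Res_{z = - \frac{20 i}{3}} g(z) = \frac{3 \omega e^{- \frac{20 \omega}{3}}}{16} (pole of order 2)
  F(ω) = -2πi·ΣRes = - \frac{3 i \pi \omega e^{- \frac{20 \omega}{3}}}{8}

Case ω < 0 (upper half-plane, counterclockwise contour ⇒ F(ω) = +2πi·ΣRes):
  Res_{z = \frac{20 i}{3}} g(z) = - \frac{3 \omega e^{\frac{20 \omega}{3}}}{16} (pole of order 2)
  F(ω) = 2πi·ΣRes = - \frac{3 i \pi \omega e^{\frac{20 \omega}{3}}}{8}

Both cases combine into a single formula in |ω|:

F(ω) = - \frac{3 i \pi \omega e^{- \frac{20 \left|{\omega}\right|}{3}}}{8}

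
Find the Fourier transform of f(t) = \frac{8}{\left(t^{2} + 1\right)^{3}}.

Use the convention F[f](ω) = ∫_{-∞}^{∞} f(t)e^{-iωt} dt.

F(ω) = \pi \left(\omega^{2} + 3 \left|{\omega}\right| + 3\right) e^{- \left|{\omega}\right|}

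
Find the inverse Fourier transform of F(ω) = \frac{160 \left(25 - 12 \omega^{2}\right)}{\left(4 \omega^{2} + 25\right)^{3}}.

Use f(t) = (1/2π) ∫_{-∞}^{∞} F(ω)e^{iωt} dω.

f(t) = t^{2} e^{- \frac{5 \left|{t}\right|}{2}}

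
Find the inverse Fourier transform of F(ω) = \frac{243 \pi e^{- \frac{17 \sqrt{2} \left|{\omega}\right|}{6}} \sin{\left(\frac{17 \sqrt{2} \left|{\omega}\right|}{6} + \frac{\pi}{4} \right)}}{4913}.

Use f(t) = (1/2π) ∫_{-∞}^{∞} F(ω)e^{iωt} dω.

f(t) = \frac{9}{t^{4} + \frac{83521}{81}}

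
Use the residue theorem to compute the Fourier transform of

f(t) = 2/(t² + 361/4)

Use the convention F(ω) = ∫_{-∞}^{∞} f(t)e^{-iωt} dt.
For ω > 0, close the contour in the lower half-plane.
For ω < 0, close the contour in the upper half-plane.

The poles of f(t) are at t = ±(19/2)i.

Let g(z) = f(z)e^{-iωz}; for large |z| the factor e^{-iωz} decays in the lower half-plane when ω > 0 and in the upper half-plane when ω < 0.

Case ω > 0 (lower half-plane, clockwise contour ⇒ F(ω) = -2πi·ΣRes):
  Res_{z = - \frac{19 i}{2}} g(z) = \frac{2 i e^{- \frac{19 \omega}{2}}}{19}
  F(ω) = -2πi·ΣRes = \frac{4 \pi e^{- \frac{19 \omega}{2}}}{19}

Case ω < 0 (upper half-plane, counterclockwise contour ⇒ F(ω) = +2πi·ΣRes):
  Res_{z = \frac{19 i}{2}} g(z) = - \frac{2 i e^{\frac{19 \omega}{2}}}{19}
  F(ω) = 2πi·ΣRes = \frac{4 \pi e^{\frac{19 \omega}{2}}}{19}

Both cases combine into a single formula in |ω|:

F(ω) = \frac{4 \pi e^{- \frac{19 \left|{\omega}\right|}{2}}}{19}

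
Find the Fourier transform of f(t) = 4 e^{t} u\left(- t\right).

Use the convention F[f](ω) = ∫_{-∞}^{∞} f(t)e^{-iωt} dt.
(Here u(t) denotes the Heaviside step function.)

F(ω) = \frac{4 i}{\omega + i}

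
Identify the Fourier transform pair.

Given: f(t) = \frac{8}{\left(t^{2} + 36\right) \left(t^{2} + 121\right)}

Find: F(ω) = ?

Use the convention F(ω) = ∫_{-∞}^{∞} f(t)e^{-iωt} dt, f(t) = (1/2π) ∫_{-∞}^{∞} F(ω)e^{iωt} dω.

F(ω) = \frac{4 \pi \left(11 e^{5 \left|{\omega}\right|} - 6\right) e^{- 11 \left|{\omega}\right|}}{2805}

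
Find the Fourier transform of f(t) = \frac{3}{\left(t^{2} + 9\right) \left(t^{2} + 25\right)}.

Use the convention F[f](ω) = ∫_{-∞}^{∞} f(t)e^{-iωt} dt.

F(ω) = \frac{\pi \left(5 e^{2 \left|{\omega}\right|} - 3\right) e^{- 5 \left|{\omega}\right|}}{80}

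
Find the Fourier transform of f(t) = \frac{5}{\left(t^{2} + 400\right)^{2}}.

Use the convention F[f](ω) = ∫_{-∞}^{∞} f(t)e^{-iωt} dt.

F(ω) = \frac{\pi \left(20 \left|{\omega}\right| + 1\right) e^{- 20 \left|{\omega}\right|}}{3200}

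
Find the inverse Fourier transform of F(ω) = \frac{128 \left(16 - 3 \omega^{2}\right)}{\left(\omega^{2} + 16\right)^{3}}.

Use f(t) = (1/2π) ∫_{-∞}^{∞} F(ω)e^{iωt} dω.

f(t) = 8 t^{2} e^{- 4 \left|{t}\right|}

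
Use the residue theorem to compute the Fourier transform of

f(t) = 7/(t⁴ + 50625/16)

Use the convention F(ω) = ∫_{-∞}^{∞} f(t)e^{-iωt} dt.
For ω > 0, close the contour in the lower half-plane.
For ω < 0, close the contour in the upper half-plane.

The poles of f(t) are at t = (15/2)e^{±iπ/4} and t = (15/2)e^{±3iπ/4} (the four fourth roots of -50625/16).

Let g(z) = f(z)e^{-iωz}; for large |z| the factor e^{-iωz} decays in the lower half-plane when ω > 0 and in the upper half-plane when ω < 0.

Case ω > 0 (lower half-plane, clockwise contour ⇒ F(ω) = -2πi·ΣRes):
  Res_{z = - \frac{15 \sqrt{2}}{4} - \frac{15 \sqrt{2} i}{4}} g(z) = \frac{7 \sqrt{2} \left(1 + i\right) e^{\frac{15 \sqrt{2} \omega \left(-1 + i\right)}{4}}}{3375}
  Res_{z = \frac{15 \sqrt{2}}{4} - \frac{15 \sqrt{2} i}{4}} g(z) = \frac{7 \sqrt{2} \left(-1 + i\right) e^{- \frac{15 \sqrt{2} \omega \left(1 + i\right)}{4}}}{3375}
  F(ω) = -2πi·ΣRes = \frac{14 \sqrt{2} \pi \left(\left(1 - i\right) e^{\frac{15 \sqrt{2} i \omega}{2}} + 1 + i\right) e^{- \frac{15 \sqrt{2} \omega \left(1 + i\right)}{4}}}{3375} = \frac{56 \pi e^{- \frac{15 \sqrt{2} \omega}{4}} \sin{\left(\frac{15 \sqrt{2} \omega}{4} + \frac{\pi}{4} \right)}}{3375}

Case ω < 0 (upper half-plane, counterclockwise contour ⇒ F(ω) = +2πi·ΣRes):
  Res_{z = \frac{15 \sqrt{2}}{4} + \frac{15 \sqrt{2} i}{4}} g(z) = - \frac{7 \sqrt{2} \left(1 + i\right) e^{\frac{15 \sqrt{2} \omega \left(1 - i\right)}{4}}}{3375}
  Res_{z = - \frac{15 \sqrt{2}}{4} + \frac{15 \sqrt{2} i}{4}} g(z) = \frac{7 \sqrt{2} \left(1 - i\right) e^{\frac{15 \sqrt{2} \omega \left(1 + i\right)}{4}}}{3375}
  F(ω) = 2πi·ΣRes = - \frac{14 \sqrt{2} i \pi \left(\left(1 + i\right) e^{\frac{15 \sqrt{2} \omega \left(1 - i\right)}{4}} - \left(1 - i\right) e^{\frac{15 \sqrt{2} \omega \left(1 + i\right)}{4}}\right)}{3375} = \frac{56 \pi e^{\frac{15 \sqrt{2} \omega}{4}} \cos{\left(\frac{15 \sqrt{2} \omega}{4} + \frac{\pi}{4} \right)}}{3375}

Both cases combine into a single formula in |ω|:

F(ω) = \frac{56 \pi e^{- \frac{15 \sqrt{2} \left|{\omega}\right|}{4}} \sin{\left(\frac{15 \sqrt{2} \left|{\omega}\right|}{4} + \frac{\pi}{4} \right)}}{3375}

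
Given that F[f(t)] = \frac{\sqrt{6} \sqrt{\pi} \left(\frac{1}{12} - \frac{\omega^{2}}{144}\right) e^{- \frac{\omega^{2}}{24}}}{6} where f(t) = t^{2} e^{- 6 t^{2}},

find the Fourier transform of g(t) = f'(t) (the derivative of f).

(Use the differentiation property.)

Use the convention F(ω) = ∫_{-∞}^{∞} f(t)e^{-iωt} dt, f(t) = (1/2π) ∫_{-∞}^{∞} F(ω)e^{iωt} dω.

F[g](ω) = \frac{\sqrt{6} i \sqrt{\pi} \omega \left(12 - \omega^{2}\right) e^{- \frac{\omega^{2}}{24}}}{864}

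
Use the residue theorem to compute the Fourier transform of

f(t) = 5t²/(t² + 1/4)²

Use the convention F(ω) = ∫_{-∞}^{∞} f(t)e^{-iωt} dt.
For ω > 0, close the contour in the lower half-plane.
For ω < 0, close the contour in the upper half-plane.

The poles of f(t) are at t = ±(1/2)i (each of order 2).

Let g(z) = f(z)e^{-iωz}; for large |z| the factor e^{-iωz} decays in the lower half-plane when ω > 0 and in the upper half-plane when ω < 0.

Case ω > 0 (lower half-plane, clockwise contour ⇒ F(ω) = -2πi·ΣRes):
  Res_{z = - \frac{i}{2}} g(z) = \frac{5 i \left(2 - \omega\right) e^{- \frac{\omega}{2}}}{4} (pole of order 2)
  F(ω) = -2πi·ΣRes = \frac{5 \pi \left(2 - \omega\right) e^{- \frac{\omega}{2}}}{2}

Case ω < 0 (upper half-plane, counterclockwise contour ⇒ F(ω) = +2πi·ΣRes):
  Res_{z = \frac{i}{2}} g(z) = \frac{5 i \left(- \omega - 2\right) e^{\frac{\omega}{2}}}{4} (pole of order 2)
  F(ω) = 2πi·ΣRes = \frac{5 \pi \left(\omega + 2\right) e^{\frac{\omega}{2}}}{2}

Both cases combine into a single formula in |ω|:

F(ω) = \frac{5 \pi \left(2 - \left|{\omega}\right|\right) e^{- \frac{\left|{\omega}\right|}{2}}}{2}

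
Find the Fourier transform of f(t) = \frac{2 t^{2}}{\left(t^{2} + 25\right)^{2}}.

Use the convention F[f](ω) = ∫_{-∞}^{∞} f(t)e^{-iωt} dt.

F(ω) = \frac{\pi \left(1 - 5 \left|{\omega}\right|\right) e^{- 5 \left|{\omega}\right|}}{5}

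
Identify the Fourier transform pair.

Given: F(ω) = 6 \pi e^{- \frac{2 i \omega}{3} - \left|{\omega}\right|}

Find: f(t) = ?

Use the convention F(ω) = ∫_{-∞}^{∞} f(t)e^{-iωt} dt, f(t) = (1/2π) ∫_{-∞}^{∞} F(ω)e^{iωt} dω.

f(t) = \frac{6}{\left(t - \frac{2}{3}\right)^{2} + 1}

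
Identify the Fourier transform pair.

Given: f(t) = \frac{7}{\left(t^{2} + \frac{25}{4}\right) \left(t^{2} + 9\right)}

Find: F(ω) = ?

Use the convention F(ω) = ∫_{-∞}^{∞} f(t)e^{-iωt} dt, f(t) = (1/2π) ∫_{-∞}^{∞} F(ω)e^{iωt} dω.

F(ω) = - \frac{28 \pi e^{- 3 \left|{\omega}\right|}}{33} + \frac{56 \pi e^{- \frac{5 \left|{\omega}\right|}{2}}}{55}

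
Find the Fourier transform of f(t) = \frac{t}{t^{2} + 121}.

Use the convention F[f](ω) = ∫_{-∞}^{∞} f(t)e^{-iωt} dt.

F(ω) = - i \pi e^{- 11 \left|{\omega}\right|} \operatorname{sign}{\left(\omega \right)}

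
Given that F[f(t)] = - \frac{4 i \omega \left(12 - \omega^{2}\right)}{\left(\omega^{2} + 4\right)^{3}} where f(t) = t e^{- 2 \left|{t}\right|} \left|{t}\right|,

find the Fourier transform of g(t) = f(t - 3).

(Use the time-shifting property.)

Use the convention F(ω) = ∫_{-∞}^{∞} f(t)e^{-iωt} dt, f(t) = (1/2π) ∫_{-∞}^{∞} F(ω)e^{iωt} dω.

F[g](ω) = \frac{4 i \omega \left(\omega^{2} - 12\right) e^{- 3 i \omega}}{\left(\omega^{2} + 4\right)^{3}}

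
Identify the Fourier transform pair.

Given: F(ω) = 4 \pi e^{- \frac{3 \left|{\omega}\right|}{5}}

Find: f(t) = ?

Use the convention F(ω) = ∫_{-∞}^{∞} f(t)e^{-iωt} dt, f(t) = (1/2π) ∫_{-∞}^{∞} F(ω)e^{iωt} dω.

f(t) = \frac{12}{5 \left(t^{2} + \frac{9}{25}\right)}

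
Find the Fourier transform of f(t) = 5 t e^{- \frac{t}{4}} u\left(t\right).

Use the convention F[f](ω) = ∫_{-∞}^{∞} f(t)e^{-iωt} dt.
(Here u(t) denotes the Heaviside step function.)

F(ω) = \frac{80}{\left(4 i \omega + 1\right)^{2}}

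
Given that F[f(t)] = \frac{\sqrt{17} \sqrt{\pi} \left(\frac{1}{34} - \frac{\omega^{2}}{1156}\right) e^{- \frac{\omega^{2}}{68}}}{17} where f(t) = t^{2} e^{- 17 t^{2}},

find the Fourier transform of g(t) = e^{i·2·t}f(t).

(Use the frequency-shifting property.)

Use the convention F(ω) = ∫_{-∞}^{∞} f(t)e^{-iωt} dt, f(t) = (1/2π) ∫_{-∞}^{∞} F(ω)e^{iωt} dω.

F[g](ω) = \frac{\sqrt{17} \sqrt{\pi} \left(34 - \left(\omega - 2\right)^{2}\right) e^{- \frac{\left(\omega - 2\right)^{2}}{68}}}{19652}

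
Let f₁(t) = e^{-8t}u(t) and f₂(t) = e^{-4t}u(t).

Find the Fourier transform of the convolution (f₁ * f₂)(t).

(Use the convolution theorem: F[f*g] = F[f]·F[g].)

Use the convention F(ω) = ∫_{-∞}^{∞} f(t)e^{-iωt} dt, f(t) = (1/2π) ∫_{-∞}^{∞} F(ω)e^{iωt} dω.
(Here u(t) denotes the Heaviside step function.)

F[f₁*f₂](ω) = \frac{1}{\left(i \omega + 4\right) \left(i \omega + 8\right)}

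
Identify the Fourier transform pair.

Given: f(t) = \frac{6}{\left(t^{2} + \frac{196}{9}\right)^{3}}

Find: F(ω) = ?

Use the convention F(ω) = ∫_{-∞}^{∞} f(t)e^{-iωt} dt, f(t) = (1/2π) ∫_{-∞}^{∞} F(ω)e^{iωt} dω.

F(ω) = \frac{81 \pi \left(196 \omega^{2} + 126 \left|{\omega}\right| + 27\right) e^{- \frac{14 \left|{\omega}\right|}{3}}}{2151296}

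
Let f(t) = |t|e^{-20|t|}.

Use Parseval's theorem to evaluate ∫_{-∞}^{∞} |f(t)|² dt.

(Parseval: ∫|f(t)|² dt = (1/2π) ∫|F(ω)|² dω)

∫|f(t)|² dt = \frac{1}{16000}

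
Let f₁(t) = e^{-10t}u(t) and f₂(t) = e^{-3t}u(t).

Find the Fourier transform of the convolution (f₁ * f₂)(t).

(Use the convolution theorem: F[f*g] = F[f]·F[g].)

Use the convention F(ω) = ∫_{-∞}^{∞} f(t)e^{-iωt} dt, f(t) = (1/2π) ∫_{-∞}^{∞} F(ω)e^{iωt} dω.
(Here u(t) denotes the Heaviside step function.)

F[f₁*f₂](ω) = \frac{1}{\left(i \omega + 3\right) \left(i \omega + 10\right)}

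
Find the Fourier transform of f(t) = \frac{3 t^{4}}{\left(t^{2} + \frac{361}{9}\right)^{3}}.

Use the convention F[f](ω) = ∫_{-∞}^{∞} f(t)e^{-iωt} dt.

F(ω) = \frac{\pi \left(361 \omega^{2} - 285 \left|{\omega}\right| + 27\right) e^{- \frac{19 \left|{\omega}\right|}{3}}}{152}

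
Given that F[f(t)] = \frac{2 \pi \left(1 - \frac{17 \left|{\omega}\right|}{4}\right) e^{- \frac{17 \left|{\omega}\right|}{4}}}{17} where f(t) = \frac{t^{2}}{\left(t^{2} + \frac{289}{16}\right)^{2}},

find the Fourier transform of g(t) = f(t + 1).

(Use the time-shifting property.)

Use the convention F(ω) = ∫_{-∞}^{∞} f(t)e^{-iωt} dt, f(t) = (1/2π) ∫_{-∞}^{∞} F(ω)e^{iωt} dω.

F[g](ω) = - \frac{\pi \left(17 \left|{\omega}\right| - 4\right) e^{i \omega - \frac{17 \left|{\omega}\right|}{4}}}{34}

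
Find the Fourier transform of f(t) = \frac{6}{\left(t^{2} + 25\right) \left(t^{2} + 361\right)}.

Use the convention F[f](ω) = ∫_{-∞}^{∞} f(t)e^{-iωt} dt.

F(ω) = \frac{\pi \left(19 e^{14 \left|{\omega}\right|} - 5\right) e^{- 19 \left|{\omega}\right|}}{5320}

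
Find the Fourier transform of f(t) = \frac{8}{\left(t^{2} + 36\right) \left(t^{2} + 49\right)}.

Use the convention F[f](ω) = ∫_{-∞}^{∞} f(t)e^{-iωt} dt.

F(ω) = \frac{4 \pi \left(7 e^{\left|{\omega}\right|} - 6\right) e^{- 7 \left|{\omega}\right|}}{273}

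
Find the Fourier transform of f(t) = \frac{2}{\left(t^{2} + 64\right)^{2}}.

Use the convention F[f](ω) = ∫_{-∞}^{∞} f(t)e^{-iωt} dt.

F(ω) = \frac{\pi \left(8 \left|{\omega}\right| + 1\right) e^{- 8 \left|{\omega}\right|}}{512}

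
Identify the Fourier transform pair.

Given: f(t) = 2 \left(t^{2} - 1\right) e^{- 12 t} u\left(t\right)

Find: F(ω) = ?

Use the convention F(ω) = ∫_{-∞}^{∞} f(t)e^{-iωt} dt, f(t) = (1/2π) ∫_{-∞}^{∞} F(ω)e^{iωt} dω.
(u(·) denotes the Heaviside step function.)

F(ω) = \frac{2 \left(2 i \omega - \left(i \omega + 12\right)^{3} + 24\right)}{\left(i \omega + 12\right)^{4}}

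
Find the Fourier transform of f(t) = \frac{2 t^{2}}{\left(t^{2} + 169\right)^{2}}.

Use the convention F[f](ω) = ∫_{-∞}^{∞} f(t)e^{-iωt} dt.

F(ω) = \frac{\pi \left(1 - 13 \left|{\omega}\right|\right) e^{- 13 \left|{\omega}\right|}}{13}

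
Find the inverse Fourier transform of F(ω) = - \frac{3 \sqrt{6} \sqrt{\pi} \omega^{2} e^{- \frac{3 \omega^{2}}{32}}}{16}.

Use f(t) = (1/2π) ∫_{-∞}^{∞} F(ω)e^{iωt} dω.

f(t) = 2 \left(\frac{32 t^{2}}{3} - 2\right) e^{- \frac{8 t^{2}}{3}}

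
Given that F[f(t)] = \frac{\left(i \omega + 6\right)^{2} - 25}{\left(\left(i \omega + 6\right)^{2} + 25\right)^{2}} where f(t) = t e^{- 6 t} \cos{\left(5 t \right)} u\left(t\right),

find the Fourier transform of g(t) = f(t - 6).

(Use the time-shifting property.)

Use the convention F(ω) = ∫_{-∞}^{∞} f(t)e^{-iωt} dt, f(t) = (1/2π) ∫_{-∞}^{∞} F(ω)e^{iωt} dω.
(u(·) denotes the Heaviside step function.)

F[g](ω) = \frac{\left(\left(i \omega + 6\right)^{2} - 25\right) e^{- 6 i \omega}}{\left(\left(i \omega + 6\right)^{2} + 25\right)^{2}}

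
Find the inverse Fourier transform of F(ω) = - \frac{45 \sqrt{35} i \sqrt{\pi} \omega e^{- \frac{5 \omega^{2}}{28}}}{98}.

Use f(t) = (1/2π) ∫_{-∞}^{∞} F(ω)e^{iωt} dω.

f(t) = 9 t e^{- \frac{7 t^{2}}{5}}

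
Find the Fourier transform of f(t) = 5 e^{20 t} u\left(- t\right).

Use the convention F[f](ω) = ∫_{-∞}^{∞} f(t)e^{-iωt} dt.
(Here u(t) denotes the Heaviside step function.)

F(ω) = - \frac{5}{i \omega - 20}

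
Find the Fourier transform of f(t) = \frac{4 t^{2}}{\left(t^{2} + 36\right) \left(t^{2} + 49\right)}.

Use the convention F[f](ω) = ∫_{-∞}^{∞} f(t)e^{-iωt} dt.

F(ω) = \frac{4 \pi \left(7 - 6 e^{\left|{\omega}\right|}\right) e^{- 7 \left|{\omega}\right|}}{13}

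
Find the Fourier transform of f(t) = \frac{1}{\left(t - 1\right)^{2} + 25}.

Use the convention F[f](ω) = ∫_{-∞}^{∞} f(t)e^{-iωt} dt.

F(ω) = \frac{\pi e^{- i \omega - 5 \left|{\omega}\right|}}{5}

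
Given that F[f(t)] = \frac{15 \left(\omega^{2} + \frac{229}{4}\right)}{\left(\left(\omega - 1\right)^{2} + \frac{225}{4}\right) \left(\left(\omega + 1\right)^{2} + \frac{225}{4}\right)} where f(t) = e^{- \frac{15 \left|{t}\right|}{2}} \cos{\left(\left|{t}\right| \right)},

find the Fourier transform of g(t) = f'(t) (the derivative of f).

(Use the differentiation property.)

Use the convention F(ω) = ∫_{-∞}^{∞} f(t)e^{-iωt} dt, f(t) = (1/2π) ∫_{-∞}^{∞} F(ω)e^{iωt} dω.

F[g](ω) = \frac{60 i \omega \left(4 \omega^{2} + 229\right)}{16 \omega^{4} + 1768 \omega^{2} + 52441}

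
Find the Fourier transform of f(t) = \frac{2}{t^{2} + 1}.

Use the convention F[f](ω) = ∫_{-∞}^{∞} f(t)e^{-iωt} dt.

F(ω) = 2 \pi e^{- \left|{\omega}\right|}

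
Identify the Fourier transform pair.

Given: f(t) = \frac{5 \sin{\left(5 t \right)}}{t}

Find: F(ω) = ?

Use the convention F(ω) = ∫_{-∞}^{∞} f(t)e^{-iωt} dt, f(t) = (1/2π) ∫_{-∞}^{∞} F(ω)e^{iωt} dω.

F(ω) = \begin{cases} 5 \pi & \text{for}\: \omega > -5 \wedge \omega < 5 \\0 & \text{otherwise} \end{cases}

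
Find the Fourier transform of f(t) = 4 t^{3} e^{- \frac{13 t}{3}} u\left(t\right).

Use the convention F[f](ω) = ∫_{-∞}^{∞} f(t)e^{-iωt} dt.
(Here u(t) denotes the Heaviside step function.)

F(ω) = \frac{1944}{\left(3 i \omega + 13\right)^{4}}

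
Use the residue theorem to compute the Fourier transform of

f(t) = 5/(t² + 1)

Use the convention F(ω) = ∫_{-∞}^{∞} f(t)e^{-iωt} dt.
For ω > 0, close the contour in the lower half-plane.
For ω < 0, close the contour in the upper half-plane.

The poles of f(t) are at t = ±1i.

Let g(z) = f(z)e^{-iωz}; for large |z| the factor e^{-iωz} decays in the lower half-plane when ω > 0 and in the upper half-plane when ω < 0.

Case ω > 0 (lower half-plane, clockwise contour ⇒ F(ω) = -2πi·ΣRes):
  Res_{z = - i} g(z) = \frac{5 i e^{- \omega}}{2}
  F(ω) = -2πi·ΣRes = 5 \pi e^{- \omega}

Case ω < 0 (upper half-plane, counterclockwise contour ⇒ F(ω) = +2πi·ΣRes):
  Res_{z = i} g(z) = - \frac{5 i e^{\omega}}{2}
  F(ω) = 2πi·ΣRes = 5 \pi e^{\omega}

Both cases combine into a single formula in |ω|:

F(ω) = 5 \pi e^{- \left|{\omega}\right|}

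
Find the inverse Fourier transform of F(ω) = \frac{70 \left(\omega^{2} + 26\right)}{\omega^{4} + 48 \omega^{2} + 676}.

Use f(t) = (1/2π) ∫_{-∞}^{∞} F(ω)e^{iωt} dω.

f(t) = 7 e^{- 5 \left|{t}\right|} \cos{\left(\left|{t}\right| \right)}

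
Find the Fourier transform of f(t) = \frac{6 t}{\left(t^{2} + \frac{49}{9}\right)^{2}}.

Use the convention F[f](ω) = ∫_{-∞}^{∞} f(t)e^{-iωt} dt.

F(ω) = - \frac{9 i \pi \omega e^{- \frac{7 \left|{\omega}\right|}{3}}}{7}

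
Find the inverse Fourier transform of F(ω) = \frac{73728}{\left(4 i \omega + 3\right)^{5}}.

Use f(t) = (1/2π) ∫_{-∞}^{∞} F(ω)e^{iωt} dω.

f(t) = 3 t^{4} e^{- \frac{3 t}{4}} u\left(t\right)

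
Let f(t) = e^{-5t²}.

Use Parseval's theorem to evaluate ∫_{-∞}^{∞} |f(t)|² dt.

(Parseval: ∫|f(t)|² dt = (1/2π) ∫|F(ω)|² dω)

∫|f(t)|² dt = \frac{\sqrt{10} \sqrt{\pi}}{10}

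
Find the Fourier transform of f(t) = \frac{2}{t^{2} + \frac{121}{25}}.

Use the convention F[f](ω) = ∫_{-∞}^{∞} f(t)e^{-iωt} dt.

F(ω) = \frac{10 \pi e^{- \frac{11 \left|{\omega}\right|}{5}}}{11}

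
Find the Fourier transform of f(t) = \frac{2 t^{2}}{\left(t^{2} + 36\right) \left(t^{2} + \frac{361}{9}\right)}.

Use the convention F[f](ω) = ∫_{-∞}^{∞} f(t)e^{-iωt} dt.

F(ω) = - \frac{108 \pi e^{- 6 \left|{\omega}\right|}}{37} + \frac{114 \pi e^{- \frac{19 \left|{\omega}\right|}{3}}}{37}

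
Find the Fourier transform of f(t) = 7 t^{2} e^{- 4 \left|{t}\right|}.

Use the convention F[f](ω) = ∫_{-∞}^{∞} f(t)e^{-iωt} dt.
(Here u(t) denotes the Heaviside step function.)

F(ω) = \frac{112 \left(16 - 3 \omega^{2}\right)}{\left(\omega^{2} + 16\right)^{3}}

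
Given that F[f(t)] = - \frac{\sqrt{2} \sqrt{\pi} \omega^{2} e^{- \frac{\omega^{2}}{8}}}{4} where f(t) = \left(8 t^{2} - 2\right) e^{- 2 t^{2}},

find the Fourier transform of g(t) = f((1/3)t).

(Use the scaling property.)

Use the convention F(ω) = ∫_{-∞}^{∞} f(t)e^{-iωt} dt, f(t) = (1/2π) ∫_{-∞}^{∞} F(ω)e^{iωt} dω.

F[g](ω) = - \frac{27 \sqrt{2} \sqrt{\pi} \omega^{2} e^{- \frac{9 \omega^{2}}{8}}}{4}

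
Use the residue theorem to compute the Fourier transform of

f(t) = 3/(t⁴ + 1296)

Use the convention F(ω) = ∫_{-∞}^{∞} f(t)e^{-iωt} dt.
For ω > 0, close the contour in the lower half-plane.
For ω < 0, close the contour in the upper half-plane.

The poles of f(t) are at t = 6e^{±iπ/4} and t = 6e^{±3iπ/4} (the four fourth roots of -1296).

Let g(z) = f(z)e^{-iωz}; for large |z| the factor e^{-iωz} decays in the lower half-plane when ω > 0 and in the upper half-plane when ω < 0.

Case ω > 0 (lower half-plane, clockwise contour ⇒ F(ω) = -2πi·ΣRes):
  Res_{z = - 3 \sqrt{2} - 3 \sqrt{2} i} g(z) = \frac{\sqrt{2} i \left(1 - i\right) e^{3 \sqrt{2} \omega \left(-1 + i\right)}}{576}
  Res_{z = 3 \sqrt{2} - 3 \sqrt{2} i} g(z) = \frac{\sqrt{2} i \left(1 + i\right) e^{- 3 \sqrt{2} \omega \left(1 + i\right)}}{576}
  F(ω) = -2πi·ΣRes = \frac{\sqrt{2} \pi \left(1 - i\right) \left(e^{6 \sqrt{2} i \omega} + i\right) e^{- 3 \sqrt{2} \omega \left(1 + i\right)}}{288} = \frac{\pi e^{- 3 \sqrt{2} \omega} \sin{\left(3 \sqrt{2} \omega + \frac{\pi}{4} \right)}}{72}

Case ω < 0 (upper half-plane, counterclockwise contour ⇒ F(ω) = +2πi·ΣRes):
  Res_{z = 3 \sqrt{2} + 3 \sqrt{2} i} g(z) = \frac{\sqrt{2} i \left(-1 + i\right) e^{3 \sqrt{2} \omega \left(1 - i\right)}}{576}
  Res_{z = - 3 \sqrt{2} + 3 \sqrt{2} i} g(z) = \frac{\sqrt{2} \left(1 - i\right) e^{3 \sqrt{2} \omega \left(1 + i\right)}}{576}
  F(ω) = 2πi·ΣRes = - \frac{\sqrt{2} i \pi \left(i \left(1 - i\right) e^{3 \sqrt{2} \omega \left(1 - i\right)} - \left(1 - i\right) e^{3 \sqrt{2} \omega \left(1 + i\right)}\right)}{288} = \frac{\pi e^{3 \sqrt{2} \omega} \cos{\left(3 \sqrt{2} \omega + \frac{\pi}{4} \right)}}{72}

Both cases combine into a single formula in |ω|:

F(ω) = \frac{\pi e^{- 3 \sqrt{2} \left|{\omega}\right|} \sin{\left(3 \sqrt{2} \left|{\omega}\right| + \frac{\pi}{4} \right)}}{72}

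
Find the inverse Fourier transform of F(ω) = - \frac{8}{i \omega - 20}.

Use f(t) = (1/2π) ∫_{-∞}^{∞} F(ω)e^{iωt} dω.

f(t) = 8 e^{20 t} u\left(- t\right)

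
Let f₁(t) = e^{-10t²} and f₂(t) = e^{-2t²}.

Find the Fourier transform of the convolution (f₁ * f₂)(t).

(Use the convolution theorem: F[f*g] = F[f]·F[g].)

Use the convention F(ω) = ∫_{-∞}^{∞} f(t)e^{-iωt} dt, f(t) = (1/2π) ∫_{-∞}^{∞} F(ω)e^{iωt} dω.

F[f₁*f₂](ω) = \frac{\sqrt{5} \pi e^{- \frac{3 \omega^{2}}{20}}}{10}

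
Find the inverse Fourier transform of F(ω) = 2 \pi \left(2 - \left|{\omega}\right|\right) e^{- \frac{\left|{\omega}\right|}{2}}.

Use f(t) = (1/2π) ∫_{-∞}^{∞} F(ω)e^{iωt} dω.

f(t) = \frac{4 t^{2}}{\left(t^{2} + \frac{1}{4}\right)^{2}}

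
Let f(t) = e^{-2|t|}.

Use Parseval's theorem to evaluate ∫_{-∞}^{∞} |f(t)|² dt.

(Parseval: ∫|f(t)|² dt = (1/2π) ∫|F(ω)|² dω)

∫|f(t)|² dt = \frac{1}{2}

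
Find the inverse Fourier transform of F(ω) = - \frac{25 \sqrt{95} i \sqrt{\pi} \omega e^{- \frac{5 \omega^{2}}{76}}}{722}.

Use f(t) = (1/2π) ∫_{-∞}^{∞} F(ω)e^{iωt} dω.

f(t) = 5 t e^{- \frac{19 t^{2}}{5}}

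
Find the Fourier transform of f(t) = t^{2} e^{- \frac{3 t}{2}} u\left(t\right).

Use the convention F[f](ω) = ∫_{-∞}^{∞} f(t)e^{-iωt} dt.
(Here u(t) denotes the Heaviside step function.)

F(ω) = \frac{16}{\left(2 i \omega + 3\right)^{3}}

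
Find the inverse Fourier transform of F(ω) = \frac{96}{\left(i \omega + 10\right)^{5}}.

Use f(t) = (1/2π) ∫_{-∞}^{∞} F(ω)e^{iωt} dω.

f(t) = 4 t^{4} e^{- 10 t} u\left(t\right)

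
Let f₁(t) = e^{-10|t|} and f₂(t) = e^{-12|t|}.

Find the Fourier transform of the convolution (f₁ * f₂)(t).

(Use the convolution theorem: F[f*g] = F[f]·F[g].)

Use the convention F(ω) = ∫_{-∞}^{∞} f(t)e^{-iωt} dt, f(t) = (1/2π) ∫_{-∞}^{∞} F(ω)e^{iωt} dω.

F[f₁*f₂](ω) = \frac{480}{\left(\omega^{2} + 100\right) \left(\omega^{2} + 144\right)}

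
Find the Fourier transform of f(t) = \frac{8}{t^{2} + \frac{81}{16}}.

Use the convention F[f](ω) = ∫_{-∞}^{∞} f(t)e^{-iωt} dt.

F(ω) = \frac{32 \pi e^{- \frac{9 \left|{\omega}\right|}{4}}}{9}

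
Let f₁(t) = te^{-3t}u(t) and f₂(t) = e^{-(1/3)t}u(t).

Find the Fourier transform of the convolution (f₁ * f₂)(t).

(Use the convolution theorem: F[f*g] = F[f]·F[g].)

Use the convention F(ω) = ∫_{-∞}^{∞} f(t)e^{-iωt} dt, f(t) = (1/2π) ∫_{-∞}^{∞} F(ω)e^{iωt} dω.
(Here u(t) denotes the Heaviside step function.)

F[f₁*f₂](ω) = \frac{3}{\left(i \omega + 3\right)^{2} \left(3 i \omega + 1\right)}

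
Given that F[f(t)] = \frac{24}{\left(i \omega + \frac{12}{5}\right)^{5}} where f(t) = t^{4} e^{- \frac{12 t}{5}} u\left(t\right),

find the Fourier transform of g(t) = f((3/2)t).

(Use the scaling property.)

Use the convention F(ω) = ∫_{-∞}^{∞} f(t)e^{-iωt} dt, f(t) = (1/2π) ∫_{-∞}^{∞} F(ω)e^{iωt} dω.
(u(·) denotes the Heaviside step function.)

F[g](ω) = \frac{759375}{2 \left(5 i \omega + 18\right)^{5}}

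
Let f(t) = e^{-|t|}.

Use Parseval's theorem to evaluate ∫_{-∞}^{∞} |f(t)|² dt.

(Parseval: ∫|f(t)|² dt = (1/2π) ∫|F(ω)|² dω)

∫|f(t)|² dt = 1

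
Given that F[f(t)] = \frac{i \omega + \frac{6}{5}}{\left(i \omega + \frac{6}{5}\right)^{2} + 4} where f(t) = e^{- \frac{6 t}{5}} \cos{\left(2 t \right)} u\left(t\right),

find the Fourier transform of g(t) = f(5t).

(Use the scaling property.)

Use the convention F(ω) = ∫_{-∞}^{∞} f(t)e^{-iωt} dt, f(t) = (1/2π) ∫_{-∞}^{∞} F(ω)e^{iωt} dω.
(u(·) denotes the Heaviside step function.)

F[g](ω) = \frac{i \omega + 6}{\left(i \omega + 6\right)^{2} + 100}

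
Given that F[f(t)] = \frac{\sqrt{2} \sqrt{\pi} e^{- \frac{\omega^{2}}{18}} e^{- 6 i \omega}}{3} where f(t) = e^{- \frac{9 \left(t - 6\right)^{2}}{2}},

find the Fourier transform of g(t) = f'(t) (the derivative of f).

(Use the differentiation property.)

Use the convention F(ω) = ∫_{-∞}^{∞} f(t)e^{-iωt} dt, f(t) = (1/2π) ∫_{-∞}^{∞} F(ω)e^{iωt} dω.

F[g](ω) = \frac{\sqrt{2} i \sqrt{\pi} \omega e^{- \frac{\omega \left(\omega + 108 i\right)}{18}}}{3}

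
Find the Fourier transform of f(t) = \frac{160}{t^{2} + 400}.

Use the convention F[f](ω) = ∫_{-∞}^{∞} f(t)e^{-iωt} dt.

F(ω) = 8 \pi e^{- 20 \left|{\omega}\right|}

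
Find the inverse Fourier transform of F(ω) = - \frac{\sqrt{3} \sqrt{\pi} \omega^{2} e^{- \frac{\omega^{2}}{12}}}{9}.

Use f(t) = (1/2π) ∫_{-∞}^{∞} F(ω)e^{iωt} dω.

f(t) = \left(12 t^{2} - 2\right) e^{- 3 t^{2}}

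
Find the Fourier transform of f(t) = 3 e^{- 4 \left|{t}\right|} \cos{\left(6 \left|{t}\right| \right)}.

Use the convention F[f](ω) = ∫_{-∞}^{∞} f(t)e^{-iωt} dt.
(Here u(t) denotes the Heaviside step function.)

F(ω) = \frac{24 \left(\omega^{2} + 52\right)}{\omega^{4} - 40 \omega^{2} + 2704}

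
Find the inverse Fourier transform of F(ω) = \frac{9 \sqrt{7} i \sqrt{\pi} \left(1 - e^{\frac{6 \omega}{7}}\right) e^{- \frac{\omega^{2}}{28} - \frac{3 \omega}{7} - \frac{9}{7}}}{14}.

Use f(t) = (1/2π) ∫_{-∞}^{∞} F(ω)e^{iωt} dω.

f(t) = 9 e^{- 7 t^{2}} \sin{\left(6 t \right)}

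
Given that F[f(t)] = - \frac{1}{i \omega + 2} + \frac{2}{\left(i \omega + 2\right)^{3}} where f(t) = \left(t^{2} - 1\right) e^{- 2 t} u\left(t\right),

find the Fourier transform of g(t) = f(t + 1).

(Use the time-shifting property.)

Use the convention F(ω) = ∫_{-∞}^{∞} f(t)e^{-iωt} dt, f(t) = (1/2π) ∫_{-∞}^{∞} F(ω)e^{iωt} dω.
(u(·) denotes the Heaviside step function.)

F[g](ω) = \frac{\left(2 i \omega - \left(i \omega + 2\right)^{3} + 4\right) e^{i \omega}}{\left(i \omega + 2\right)^{4}}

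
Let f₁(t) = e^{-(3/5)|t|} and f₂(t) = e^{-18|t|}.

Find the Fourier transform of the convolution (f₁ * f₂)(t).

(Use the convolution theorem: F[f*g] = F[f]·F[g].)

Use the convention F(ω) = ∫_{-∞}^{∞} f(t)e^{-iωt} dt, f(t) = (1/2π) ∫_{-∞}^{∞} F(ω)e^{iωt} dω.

F[f₁*f₂](ω) = \frac{1080}{\left(\omega^{2} + 324\right) \left(25 \omega^{2} + 9\right)}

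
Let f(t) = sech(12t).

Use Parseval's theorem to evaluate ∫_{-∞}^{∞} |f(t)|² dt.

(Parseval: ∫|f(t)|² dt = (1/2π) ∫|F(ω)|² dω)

∫|f(t)|² dt = \frac{1}{6}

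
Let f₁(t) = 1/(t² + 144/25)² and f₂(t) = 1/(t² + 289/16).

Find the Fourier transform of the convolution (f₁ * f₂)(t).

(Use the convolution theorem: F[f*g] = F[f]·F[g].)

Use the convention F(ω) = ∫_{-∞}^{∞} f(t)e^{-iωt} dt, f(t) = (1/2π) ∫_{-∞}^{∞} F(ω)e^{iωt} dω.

F[f₁*f₂](ω) = \frac{25 \pi^{2} \left(12 \left|{\omega}\right| + 5\right) e^{- \frac{133 \left|{\omega}\right|}{20}}}{14688}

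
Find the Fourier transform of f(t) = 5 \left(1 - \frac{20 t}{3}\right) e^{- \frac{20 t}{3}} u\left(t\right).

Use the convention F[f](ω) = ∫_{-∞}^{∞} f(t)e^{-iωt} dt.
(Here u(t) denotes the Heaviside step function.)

F(ω) = \frac{45 i \omega}{- 9 \omega^{2} + 120 i \omega + 400}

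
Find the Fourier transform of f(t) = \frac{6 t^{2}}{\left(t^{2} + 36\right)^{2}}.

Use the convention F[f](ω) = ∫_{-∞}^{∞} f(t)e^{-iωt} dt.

F(ω) = \frac{\pi \left(1 - 6 \left|{\omega}\right|\right) e^{- 6 \left|{\omega}\right|}}{2}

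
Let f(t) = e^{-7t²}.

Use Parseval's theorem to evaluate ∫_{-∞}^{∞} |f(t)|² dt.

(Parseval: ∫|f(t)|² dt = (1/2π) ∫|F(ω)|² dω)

∫|f(t)|² dt = \frac{\sqrt{14} \sqrt{\pi}}{14}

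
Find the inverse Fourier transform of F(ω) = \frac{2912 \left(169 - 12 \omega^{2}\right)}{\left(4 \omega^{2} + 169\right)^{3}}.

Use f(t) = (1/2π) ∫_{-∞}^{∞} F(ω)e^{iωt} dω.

f(t) = 7 t^{2} e^{- \frac{13 \left|{t}\right|}{2}}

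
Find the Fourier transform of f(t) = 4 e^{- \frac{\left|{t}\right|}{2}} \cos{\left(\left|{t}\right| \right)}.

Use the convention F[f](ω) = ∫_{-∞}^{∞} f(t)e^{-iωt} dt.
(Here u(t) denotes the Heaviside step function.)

F(ω) = \frac{16 \left(4 \omega^{2} + 5\right)}{16 \omega^{4} - 24 \omega^{2} + 25}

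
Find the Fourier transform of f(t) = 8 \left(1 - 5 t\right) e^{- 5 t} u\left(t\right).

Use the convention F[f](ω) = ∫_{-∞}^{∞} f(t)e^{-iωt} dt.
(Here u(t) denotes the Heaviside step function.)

F(ω) = \frac{8 i \omega}{- \omega^{2} + 10 i \omega + 25}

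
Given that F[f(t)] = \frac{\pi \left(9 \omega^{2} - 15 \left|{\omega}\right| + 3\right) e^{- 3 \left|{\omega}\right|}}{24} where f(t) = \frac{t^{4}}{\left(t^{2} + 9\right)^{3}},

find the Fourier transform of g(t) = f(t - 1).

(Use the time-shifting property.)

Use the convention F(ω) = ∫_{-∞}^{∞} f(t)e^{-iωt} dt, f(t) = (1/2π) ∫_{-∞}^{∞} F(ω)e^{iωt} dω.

F[g](ω) = \frac{\pi \left(3 \omega^{2} - 5 \left|{\omega}\right| + 1\right) e^{- i \omega - 3 \left|{\omega}\right|}}{8}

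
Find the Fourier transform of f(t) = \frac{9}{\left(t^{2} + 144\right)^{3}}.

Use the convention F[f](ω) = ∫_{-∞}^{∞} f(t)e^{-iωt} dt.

F(ω) = \frac{\pi \left(48 \omega^{2} + 12 \left|{\omega}\right| + 1\right) e^{- 12 \left|{\omega}\right|}}{73728}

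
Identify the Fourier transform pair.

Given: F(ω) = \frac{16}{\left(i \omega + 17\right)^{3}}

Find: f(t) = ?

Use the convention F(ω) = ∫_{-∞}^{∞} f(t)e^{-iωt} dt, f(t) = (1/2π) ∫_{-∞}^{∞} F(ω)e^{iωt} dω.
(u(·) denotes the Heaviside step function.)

f(t) = 8 t^{2} e^{- 17 t} u\left(t\right)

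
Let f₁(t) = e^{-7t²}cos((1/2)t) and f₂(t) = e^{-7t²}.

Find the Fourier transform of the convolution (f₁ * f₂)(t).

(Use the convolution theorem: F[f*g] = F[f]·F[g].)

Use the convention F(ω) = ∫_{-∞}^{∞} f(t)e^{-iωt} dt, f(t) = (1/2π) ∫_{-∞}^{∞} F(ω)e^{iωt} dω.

F[f₁*f₂](ω) = \frac{\pi \left(e^{\frac{\omega}{14}} + 1\right) e^{- \frac{\omega^{2}}{14} - \frac{\omega}{28} - \frac{1}{112}}}{14}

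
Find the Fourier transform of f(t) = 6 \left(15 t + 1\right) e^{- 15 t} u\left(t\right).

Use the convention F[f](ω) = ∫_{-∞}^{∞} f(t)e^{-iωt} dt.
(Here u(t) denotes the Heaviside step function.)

F(ω) = \frac{6 \left(- i \omega - 30\right)}{\omega^{2} - 30 i \omega - 225}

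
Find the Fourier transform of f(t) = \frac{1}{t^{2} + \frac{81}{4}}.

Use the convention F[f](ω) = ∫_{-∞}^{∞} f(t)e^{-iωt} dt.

F(ω) = \frac{2 \pi e^{- \frac{9 \left|{\omega}\right|}{2}}}{9}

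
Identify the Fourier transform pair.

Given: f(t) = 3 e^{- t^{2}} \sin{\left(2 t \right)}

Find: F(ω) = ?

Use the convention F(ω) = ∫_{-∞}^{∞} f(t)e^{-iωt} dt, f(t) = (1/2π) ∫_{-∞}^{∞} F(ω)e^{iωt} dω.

F(ω) = \frac{3 i \sqrt{\pi} \left(1 - e^{2 \omega}\right) e^{- \frac{\omega^{2}}{4} - \omega - 1}}{2}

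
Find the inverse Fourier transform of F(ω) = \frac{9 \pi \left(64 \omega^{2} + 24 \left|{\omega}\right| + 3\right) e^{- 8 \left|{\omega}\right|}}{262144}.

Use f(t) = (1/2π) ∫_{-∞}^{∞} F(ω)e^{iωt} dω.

f(t) = \frac{9}{\left(t^{2} + 64\right)^{3}}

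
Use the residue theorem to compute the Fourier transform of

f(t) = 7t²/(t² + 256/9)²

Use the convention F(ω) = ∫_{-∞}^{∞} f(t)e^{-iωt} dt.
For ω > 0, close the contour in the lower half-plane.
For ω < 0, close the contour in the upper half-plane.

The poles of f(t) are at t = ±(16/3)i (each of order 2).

Let g(z) = f(z)e^{-iωz}; for large |z| the factor e^{-iωz} decays in the lower half-plane when ω > 0 and in the upper half-plane when ω < 0.

Case ω > 0 (lower half-plane, clockwise contour ⇒ F(ω) = -2πi·ΣRes):
  Res_{z = - \frac{16 i}{3}} g(z) = \frac{7 i \left(3 - 16 \omega\right) e^{- \frac{16 \omega}{3}}}{64} (pole of order 2)
  F(ω) = -2πi·ΣRes = \frac{7 \pi \left(3 - 16 \omega\right) e^{- \frac{16 \omega}{3}}}{32}

Case ω < 0 (upper half-plane, counterclockwise contour ⇒ F(ω) = +2πi·ΣRes):
  Res_{z = \frac{16 i}{3}} g(z) = \frac{7 i \left(- 16 \omega - 3\right) e^{\frac{16 \omega}{3}}}{64} (pole of order 2)
  F(ω) = 2πi·ΣRes = \frac{7 \pi \left(16 \omega + 3\right) e^{\frac{16 \omega}{3}}}{32}

Both cases combine into a single formula in |ω|:

F(ω) = \frac{7 \pi \left(3 - 16 \left|{\omega}\right|\right) e^{- \frac{16 \left|{\omega}\right|}{3}}}{32}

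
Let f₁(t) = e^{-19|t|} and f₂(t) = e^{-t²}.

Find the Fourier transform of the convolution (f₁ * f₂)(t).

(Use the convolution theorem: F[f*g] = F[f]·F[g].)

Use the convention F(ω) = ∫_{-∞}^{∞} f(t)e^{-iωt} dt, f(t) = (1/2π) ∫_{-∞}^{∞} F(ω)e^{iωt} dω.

F[f₁*f₂](ω) = \frac{38 \sqrt{\pi} e^{- \frac{\omega^{2}}{4}}}{\omega^{2} + 361}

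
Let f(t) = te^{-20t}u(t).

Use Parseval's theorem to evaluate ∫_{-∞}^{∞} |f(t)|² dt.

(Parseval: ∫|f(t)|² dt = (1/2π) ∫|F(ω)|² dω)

∫|f(t)|² dt = \frac{1}{32000}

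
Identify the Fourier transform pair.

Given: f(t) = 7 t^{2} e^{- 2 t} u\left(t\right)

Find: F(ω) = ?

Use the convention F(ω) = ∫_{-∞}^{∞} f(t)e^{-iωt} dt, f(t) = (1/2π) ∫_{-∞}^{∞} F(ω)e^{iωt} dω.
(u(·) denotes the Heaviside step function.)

F(ω) = \frac{14}{\left(i \omega + 2\right)^{3}}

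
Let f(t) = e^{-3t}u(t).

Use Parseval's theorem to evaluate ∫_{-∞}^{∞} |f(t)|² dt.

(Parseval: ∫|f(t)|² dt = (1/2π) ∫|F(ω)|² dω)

∫|f(t)|² dt = \frac{1}{6}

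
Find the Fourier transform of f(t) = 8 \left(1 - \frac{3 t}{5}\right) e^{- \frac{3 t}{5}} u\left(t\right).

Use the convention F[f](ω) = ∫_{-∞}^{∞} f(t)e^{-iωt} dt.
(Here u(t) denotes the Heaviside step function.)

F(ω) = \frac{200 i \omega}{- 25 \omega^{2} + 30 i \omega + 9}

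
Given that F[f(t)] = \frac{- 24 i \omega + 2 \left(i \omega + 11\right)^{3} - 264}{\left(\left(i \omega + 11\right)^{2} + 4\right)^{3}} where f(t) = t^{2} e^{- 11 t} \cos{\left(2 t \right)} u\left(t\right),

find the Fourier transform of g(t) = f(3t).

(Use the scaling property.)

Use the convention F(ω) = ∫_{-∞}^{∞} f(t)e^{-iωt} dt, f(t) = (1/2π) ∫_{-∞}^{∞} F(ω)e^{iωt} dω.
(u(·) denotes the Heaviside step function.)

F[g](ω) = \frac{18 \left(- 108 i \omega + \left(i \omega + 33\right)^{3} - 3564\right)}{\left(\left(i \omega + 33\right)^{2} + 36\right)^{3}}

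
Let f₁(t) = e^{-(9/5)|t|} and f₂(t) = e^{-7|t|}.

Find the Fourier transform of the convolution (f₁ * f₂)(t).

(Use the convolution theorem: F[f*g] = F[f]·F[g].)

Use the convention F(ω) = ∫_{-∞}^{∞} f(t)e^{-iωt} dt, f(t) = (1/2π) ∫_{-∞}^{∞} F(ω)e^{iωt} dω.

F[f₁*f₂](ω) = \frac{1260}{\left(\omega^{2} + 49\right) \left(25 \omega^{2} + 81\right)}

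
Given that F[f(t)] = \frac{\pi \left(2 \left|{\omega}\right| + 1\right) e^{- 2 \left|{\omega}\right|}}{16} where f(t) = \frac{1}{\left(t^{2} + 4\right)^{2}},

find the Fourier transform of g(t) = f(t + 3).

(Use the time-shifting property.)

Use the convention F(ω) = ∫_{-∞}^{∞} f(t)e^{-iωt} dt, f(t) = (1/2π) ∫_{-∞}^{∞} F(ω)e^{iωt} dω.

F[g](ω) = \frac{\pi \left(2 \left|{\omega}\right| + 1\right) e^{3 i \omega - 2 \left|{\omega}\right|}}{16}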